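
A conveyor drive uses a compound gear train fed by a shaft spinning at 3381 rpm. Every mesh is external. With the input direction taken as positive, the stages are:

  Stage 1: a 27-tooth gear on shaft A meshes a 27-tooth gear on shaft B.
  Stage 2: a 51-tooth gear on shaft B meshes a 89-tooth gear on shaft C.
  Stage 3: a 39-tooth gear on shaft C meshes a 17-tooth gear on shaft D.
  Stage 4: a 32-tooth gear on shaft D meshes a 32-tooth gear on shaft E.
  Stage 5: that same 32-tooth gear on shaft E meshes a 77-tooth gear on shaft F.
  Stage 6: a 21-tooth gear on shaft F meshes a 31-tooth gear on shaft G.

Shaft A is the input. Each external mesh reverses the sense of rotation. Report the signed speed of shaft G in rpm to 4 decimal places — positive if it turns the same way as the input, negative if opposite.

Stage 1 [27T→27T]: ω = 3381.0000×27/27 = 3381.0000 rpm, dir flips to −; running = −3381.0000
Stage 2 [51T→89T]: ω = 3381.0000×51/89 = 1937.4270 rpm, dir flips to +; running = +1937.4270
Stage 3 [39T→17T]: ω = 1937.4270×39/17 = 4444.6854 rpm, dir flips to −; running = −4444.6854
Stage 4 [32T→32T]: ω = 4444.6854×32/32 = 4444.6854 rpm, dir flips to +; running = +4444.6854
Stage 5 [32T→77T]: ω = 4444.6854×32/77 = 1847.1420 rpm, dir flips to −; running = −1847.1420
Stage 6 [21T→31T]: ω = 1847.1420×21/31 = 1251.2897 rpm, dir flips to +; running = +1251.2897

+1251.2897 rpm (same as input, |ω| = 1251.2897 rpm)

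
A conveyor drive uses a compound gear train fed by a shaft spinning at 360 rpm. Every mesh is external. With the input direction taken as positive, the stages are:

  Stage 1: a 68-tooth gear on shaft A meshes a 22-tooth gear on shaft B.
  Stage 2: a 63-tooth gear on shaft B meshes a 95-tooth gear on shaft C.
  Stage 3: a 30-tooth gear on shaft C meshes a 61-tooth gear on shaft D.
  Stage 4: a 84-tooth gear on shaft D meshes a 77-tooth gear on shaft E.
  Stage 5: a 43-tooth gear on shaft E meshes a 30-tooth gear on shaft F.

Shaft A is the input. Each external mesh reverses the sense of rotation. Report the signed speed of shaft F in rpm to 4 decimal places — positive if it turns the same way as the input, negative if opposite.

Stage 1 [68T→22T]: ω = 360.0000×68/22 = 1112.7273 rpm, dir flips to −; running = −1112.7273
Stage 2 [63T→95T]: ω = 1112.7273×63/95 = 737.9139 rpm, dir flips to +; running = +737.9139
Stage 3 [30T→61T]: ω = 737.9139×30/61 = 362.9085 rpm, dir flips to −; running = −362.9085
Stage 4 [84T→77T]: ω = 362.9085×84/77 = 395.9001 rpm, dir flips to +; running = +395.9001
Stage 5 [43T→30T]: ω = 395.9001×43/30 = 567.4569 rpm, dir flips to −; running = −567.4569

-567.4569 rpm (opposite to input, |ω| = 567.4569 rpm)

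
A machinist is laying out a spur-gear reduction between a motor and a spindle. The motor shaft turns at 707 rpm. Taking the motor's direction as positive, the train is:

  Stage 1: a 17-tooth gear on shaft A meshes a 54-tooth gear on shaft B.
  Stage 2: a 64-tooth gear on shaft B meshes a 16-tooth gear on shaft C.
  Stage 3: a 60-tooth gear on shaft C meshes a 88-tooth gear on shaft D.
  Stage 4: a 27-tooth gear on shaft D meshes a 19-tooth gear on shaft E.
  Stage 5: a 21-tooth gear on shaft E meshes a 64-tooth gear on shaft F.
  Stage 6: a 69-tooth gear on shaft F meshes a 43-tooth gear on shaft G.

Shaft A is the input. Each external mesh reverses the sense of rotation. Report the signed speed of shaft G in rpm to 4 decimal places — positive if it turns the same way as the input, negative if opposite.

Stage 1 [17T→54T]: ω = 707.0000×17/54 = 222.5741 rpm, dir flips to −; running = −222.5741
Stage 2 [64T→16T]: ω = 222.5741×64/16 = 890.2963 rpm, dir flips to +; running = +890.2963
Stage 3 [60T→88T]: ω = 890.2963×60/88 = 607.0202 rpm, dir flips to −; running = −607.0202
Stage 4 [27T→19T]: ω = 607.0202×27/19 = 862.6077 rpm, dir flips to +; running = +862.6077
Stage 5 [21T→64T]: ω = 862.6077×21/64 = 283.0431 rpm, dir flips to −; running = −283.0431
Stage 6 [69T→43T]: ω = 283.0431×69/43 = 454.1855 rpm, dir flips to +; running = +454.1855

+454.1855 rpm (same as input, |ω| = 454.1855 rpm)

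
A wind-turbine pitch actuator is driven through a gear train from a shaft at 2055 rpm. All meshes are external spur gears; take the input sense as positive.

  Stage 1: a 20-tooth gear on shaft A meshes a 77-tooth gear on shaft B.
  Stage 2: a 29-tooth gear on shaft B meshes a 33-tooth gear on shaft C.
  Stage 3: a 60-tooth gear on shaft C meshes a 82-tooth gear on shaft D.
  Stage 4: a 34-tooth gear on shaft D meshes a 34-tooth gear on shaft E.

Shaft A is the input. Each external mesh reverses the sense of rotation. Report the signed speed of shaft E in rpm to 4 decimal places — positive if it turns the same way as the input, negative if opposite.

+343.2200 rpm (same as input, |ω| = 343.2200 rpm)

Stage 1 [20T→77T]: ω = 2055.0000×20/77 = 533.7662 rpm, dir flips to −; running = −533.7662
Stage 2 [29T→33T]: ω = 533.7662×29/33 = 469.0673 rpm, dir flips to +; running = +469.0673
Stage 3 [60T→82T]: ω = 469.0673×60/82 = 343.2200 rpm, dir flips to −; running = −343.2200
Stage 4 [34T→34T]: ω = 343.2200×34/34 = 343.2200 rpm, dir flips to +; running = +343.2200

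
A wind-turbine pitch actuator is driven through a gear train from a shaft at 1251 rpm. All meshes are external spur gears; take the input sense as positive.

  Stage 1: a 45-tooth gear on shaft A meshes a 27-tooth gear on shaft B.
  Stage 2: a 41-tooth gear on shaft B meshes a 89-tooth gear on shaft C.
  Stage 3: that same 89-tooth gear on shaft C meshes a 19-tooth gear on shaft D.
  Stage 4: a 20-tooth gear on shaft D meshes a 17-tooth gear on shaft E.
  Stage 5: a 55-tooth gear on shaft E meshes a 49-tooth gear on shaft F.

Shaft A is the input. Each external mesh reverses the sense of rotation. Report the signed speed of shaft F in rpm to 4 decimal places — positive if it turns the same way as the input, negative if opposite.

Stage 1 [45T→27T]: ω = 1251.0000×45/27 = 2085.0000 rpm, dir flips to −; running = −2085.0000
Stage 2 [41T→89T]: ω = 2085.0000×41/89 = 960.5056 rpm, dir flips to +; running = +960.5056
Stage 3 [89T→19T]: ω = 960.5056×89/19 = 4499.2105 rpm, dir flips to −; running = −4499.2105
Stage 4 [20T→17T]: ω = 4499.2105×20/17 = 5293.1889 rpm, dir flips to +; running = +5293.1889
Stage 5 [55T→49T]: ω = 5293.1889×55/49 = 5941.3344 rpm, dir flips to −; running = −5941.3344

-5941.3344 rpm (opposite to input, |ω| = 5941.3344 rpm)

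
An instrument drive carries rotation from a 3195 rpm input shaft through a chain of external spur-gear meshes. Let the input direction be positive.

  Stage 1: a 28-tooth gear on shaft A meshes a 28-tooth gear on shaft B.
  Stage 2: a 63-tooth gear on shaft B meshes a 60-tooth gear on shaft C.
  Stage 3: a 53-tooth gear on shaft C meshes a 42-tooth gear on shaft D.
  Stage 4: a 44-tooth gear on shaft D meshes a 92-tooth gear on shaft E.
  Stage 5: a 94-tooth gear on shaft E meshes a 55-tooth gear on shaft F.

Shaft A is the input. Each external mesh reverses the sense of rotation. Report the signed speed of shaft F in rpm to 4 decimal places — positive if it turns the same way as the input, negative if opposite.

-3460.3239 rpm (opposite to input, |ω| = 3460.3239 rpm)

Stage 1 [28T→28T]: ω = 3195.0000×28/28 = 3195.0000 rpm, dir flips to −; running = −3195.0000
Stage 2 [63T→60T]: ω = 3195.0000×63/60 = 3354.7500 rpm, dir flips to +; running = +3354.7500
Stage 3 [53T→42T]: ω = 3354.7500×53/42 = 4233.3750 rpm, dir flips to −; running = −4233.3750
Stage 4 [44T→92T]: ω = 4233.3750×44/92 = 2024.6576 rpm, dir flips to +; running = +2024.6576
Stage 5 [94T→55T]: ω = 2024.6576×94/55 = 3460.3239 rpm, dir flips to −; running = −3460.3239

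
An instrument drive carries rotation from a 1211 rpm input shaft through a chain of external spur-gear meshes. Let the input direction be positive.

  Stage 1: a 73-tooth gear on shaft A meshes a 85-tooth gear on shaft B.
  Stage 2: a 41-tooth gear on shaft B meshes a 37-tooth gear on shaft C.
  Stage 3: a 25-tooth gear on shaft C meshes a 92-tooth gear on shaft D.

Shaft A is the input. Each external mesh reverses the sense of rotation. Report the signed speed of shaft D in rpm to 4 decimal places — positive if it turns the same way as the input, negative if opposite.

Stage 1 [73T→85T]: ω = 1211.0000×73/85 = 1040.0353 rpm, dir flips to −; running = −1040.0353
Stage 2 [41T→37T]: ω = 1040.0353×41/37 = 1152.4715 rpm, dir flips to +; running = +1152.4715
Stage 3 [25T→92T]: ω = 1152.4715×25/92 = 313.1716 rpm, dir flips to −; running = −313.1716

-313.1716 rpm (opposite to input, |ω| = 313.1716 rpm)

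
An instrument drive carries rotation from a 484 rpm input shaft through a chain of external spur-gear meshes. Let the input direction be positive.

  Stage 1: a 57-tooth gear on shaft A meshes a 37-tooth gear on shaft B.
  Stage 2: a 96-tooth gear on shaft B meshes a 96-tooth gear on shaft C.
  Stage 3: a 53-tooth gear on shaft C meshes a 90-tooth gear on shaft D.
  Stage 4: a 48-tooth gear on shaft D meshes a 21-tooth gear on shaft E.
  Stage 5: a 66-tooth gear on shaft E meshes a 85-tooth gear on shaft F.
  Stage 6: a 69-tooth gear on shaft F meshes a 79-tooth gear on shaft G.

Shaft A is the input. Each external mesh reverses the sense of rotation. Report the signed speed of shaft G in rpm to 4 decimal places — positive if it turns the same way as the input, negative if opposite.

Stage 1 [57T→37T]: ω = 484.0000×57/37 = 745.6216 rpm, dir flips to −; running = −745.6216
Stage 2 [96T→96T]: ω = 745.6216×96/96 = 745.6216 rpm, dir flips to +; running = +745.6216
Stage 3 [53T→90T]: ω = 745.6216×53/90 = 439.0883 rpm, dir flips to −; running = −439.0883
Stage 4 [48T→21T]: ω = 439.0883×48/21 = 1003.6304 rpm, dir flips to +; running = +1003.6304
Stage 5 [66T→85T]: ω = 1003.6304×66/85 = 779.2895 rpm, dir flips to −; running = −779.2895
Stage 6 [69T→79T]: ω = 779.2895×69/79 = 680.6452 rpm, dir flips to +; running = +680.6452

+680.6452 rpm (same as input, |ω| = 680.6452 rpm)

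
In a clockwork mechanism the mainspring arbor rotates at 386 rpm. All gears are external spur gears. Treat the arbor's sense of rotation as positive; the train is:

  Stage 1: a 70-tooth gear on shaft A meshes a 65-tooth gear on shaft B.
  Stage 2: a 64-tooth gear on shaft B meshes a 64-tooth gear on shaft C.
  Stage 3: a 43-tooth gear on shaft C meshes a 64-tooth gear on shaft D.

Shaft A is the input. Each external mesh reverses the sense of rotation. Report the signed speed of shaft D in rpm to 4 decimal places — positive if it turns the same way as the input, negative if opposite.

-279.2933 rpm (opposite to input, |ω| = 279.2933 rpm)

Stage 1 [70T→65T]: ω = 386.0000×70/65 = 415.6923 rpm, dir flips to −; running = −415.6923
Stage 2 [64T→64T]: ω = 415.6923×64/64 = 415.6923 rpm, dir flips to +; running = +415.6923
Stage 3 [43T→64T]: ω = 415.6923×43/64 = 279.2933 rpm, dir flips to −; running = −279.2933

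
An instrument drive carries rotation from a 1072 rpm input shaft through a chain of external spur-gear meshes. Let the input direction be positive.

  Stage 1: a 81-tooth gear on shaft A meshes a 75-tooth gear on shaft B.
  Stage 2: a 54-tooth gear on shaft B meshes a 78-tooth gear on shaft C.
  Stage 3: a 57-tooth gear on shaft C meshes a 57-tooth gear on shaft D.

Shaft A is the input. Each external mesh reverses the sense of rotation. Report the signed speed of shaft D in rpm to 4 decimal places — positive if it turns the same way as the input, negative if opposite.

Stage 1 [81T→75T]: ω = 1072.0000×81/75 = 1157.7600 rpm, dir flips to −; running = −1157.7600
Stage 2 [54T→78T]: ω = 1157.7600×54/78 = 801.5262 rpm, dir flips to +; running = +801.5262
Stage 3 [57T→57T]: ω = 801.5262×57/57 = 801.5262 rpm, dir flips to −; running = −801.5262

-801.5262 rpm (opposite to input, |ω| = 801.5262 rpm)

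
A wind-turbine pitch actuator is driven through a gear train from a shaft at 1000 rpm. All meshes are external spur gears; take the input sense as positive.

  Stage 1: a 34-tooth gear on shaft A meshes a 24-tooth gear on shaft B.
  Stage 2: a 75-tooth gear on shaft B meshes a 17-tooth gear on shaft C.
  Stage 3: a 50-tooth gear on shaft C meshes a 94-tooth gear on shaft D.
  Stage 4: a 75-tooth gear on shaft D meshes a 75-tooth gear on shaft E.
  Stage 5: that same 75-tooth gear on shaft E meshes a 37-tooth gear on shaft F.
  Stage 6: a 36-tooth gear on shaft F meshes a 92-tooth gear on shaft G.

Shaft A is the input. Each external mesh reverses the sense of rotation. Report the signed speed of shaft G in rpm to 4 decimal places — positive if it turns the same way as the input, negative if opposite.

+2636.9165 rpm (same as input, |ω| = 2636.9165 rpm)

Stage 1 [34T→24T]: ω = 1000.0000×34/24 = 1416.6667 rpm, dir flips to −; running = −1416.6667
Stage 2 [75T→17T]: ω = 1416.6667×75/17 = 6250.0000 rpm, dir flips to +; running = +6250.0000
Stage 3 [50T→94T]: ω = 6250.0000×50/94 = 3324.4681 rpm, dir flips to −; running = −3324.4681
Stage 4 [75T→75T]: ω = 3324.4681×75/75 = 3324.4681 rpm, dir flips to +; running = +3324.4681
Stage 5 [75T→37T]: ω = 3324.4681×75/37 = 6738.7867 rpm, dir flips to −; running = −6738.7867
Stage 6 [36T→92T]: ω = 6738.7867×36/92 = 2636.9165 rpm, dir flips to +; running = +2636.9165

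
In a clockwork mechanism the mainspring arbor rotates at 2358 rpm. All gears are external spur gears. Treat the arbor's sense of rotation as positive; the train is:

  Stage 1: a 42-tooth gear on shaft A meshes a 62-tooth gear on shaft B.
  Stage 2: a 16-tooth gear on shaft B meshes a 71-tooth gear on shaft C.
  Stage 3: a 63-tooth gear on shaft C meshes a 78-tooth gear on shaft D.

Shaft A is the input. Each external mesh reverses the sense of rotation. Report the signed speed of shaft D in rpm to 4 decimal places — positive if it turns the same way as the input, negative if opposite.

Stage 1 [42T→62T]: ω = 2358.0000×42/62 = 1597.3548 rpm, dir flips to −; running = −1597.3548
Stage 2 [16T→71T]: ω = 1597.3548×16/71 = 359.9673 rpm, dir flips to +; running = +359.9673
Stage 3 [63T→78T]: ω = 359.9673×63/78 = 290.7428 rpm, dir flips to −; running = −290.7428

-290.7428 rpm (opposite to input, |ω| = 290.7428 rpm)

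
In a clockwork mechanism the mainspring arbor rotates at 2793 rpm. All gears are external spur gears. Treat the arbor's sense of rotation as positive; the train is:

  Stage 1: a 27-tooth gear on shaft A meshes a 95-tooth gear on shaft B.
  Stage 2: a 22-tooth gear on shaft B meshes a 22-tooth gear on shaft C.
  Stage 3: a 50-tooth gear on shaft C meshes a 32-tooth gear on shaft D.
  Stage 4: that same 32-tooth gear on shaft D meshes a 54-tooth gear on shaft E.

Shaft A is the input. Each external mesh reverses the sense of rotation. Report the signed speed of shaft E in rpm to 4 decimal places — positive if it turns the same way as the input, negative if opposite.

Stage 1 [27T→95T]: ω = 2793.0000×27/95 = 793.8000 rpm, dir flips to −; running = −793.8000
Stage 2 [22T→22T]: ω = 793.8000×22/22 = 793.8000 rpm, dir flips to +; running = +793.8000
Stage 3 [50T→32T]: ω = 793.8000×50/32 = 1240.3125 rpm, dir flips to −; running = −1240.3125
Stage 4 [32T→54T]: ω = 1240.3125×32/54 = 735.0000 rpm, dir flips to +; running = +735.0000

+735.0000 rpm (same as input, |ω| = 735.0000 rpm)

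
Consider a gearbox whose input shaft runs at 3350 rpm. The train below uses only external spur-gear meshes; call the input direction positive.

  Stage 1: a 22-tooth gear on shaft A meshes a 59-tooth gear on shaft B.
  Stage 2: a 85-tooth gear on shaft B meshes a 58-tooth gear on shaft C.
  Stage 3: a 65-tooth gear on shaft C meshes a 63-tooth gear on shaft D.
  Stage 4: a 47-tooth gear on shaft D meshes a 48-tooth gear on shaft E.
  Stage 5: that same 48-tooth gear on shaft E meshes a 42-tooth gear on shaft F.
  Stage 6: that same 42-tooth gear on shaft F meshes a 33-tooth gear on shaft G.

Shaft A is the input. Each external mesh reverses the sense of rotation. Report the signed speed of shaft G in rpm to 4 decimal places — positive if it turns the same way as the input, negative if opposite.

Stage 1 [22T→59T]: ω = 3350.0000×22/59 = 1249.1525 rpm, dir flips to −; running = −1249.1525
Stage 2 [85T→58T]: ω = 1249.1525×85/58 = 1830.6546 rpm, dir flips to +; running = +1830.6546
Stage 3 [65T→63T]: ω = 1830.6546×65/63 = 1888.7706 rpm, dir flips to −; running = −1888.7706
Stage 4 [47T→48T]: ω = 1888.7706×47/48 = 1849.4212 rpm, dir flips to +; running = +1849.4212
Stage 5 [48T→42T]: ω = 1849.4212×48/42 = 2113.6243 rpm, dir flips to −; running = −2113.6243
Stage 6 [42T→33T]: ω = 2113.6243×42/33 = 2690.0672 rpm, dir flips to +; running = +2690.0672

+2690.0672 rpm (same as input, |ω| = 2690.0672 rpm)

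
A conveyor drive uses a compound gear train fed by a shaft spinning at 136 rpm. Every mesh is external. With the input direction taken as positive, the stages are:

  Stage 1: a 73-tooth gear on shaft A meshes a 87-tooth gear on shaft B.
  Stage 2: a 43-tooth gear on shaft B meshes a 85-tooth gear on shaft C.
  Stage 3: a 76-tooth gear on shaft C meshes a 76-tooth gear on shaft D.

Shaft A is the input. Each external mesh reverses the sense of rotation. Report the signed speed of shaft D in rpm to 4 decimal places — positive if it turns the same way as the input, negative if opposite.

Stage 1 [73T→87T]: ω = 136.0000×73/87 = 114.1149 rpm, dir flips to −; running = −114.1149
Stage 2 [43T→85T]: ω = 114.1149×43/85 = 57.7287 rpm, dir flips to +; running = +57.7287
Stage 3 [76T→76T]: ω = 57.7287×76/76 = 57.7287 rpm, dir flips to −; running = −57.7287

-57.7287 rpm (opposite to input, |ω| = 57.7287 rpm)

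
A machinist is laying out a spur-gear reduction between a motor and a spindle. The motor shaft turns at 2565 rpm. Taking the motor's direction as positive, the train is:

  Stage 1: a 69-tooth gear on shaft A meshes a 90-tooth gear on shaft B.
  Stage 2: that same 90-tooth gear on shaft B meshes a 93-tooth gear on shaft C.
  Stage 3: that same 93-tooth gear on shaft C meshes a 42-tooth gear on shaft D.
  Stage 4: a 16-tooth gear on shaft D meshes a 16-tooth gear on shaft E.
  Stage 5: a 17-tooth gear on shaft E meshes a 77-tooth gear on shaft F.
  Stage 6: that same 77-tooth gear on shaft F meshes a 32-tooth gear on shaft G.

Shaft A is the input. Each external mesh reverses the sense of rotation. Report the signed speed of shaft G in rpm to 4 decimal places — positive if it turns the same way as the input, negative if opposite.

+2238.6496 rpm (same as input, |ω| = 2238.6496 rpm)

Stage 1 [69T→90T]: ω = 2565.0000×69/90 = 1966.5000 rpm, dir flips to −; running = −1966.5000
Stage 2 [90T→93T]: ω = 1966.5000×90/93 = 1903.0645 rpm, dir flips to +; running = +1903.0645
Stage 3 [93T→42T]: ω = 1903.0645×93/42 = 4213.9286 rpm, dir flips to −; running = −4213.9286
Stage 4 [16T→16T]: ω = 4213.9286×16/16 = 4213.9286 rpm, dir flips to +; running = +4213.9286
Stage 5 [17T→77T]: ω = 4213.9286×17/77 = 930.3479 rpm, dir flips to −; running = −930.3479
Stage 6 [77T→32T]: ω = 930.3479×77/32 = 2238.6496 rpm, dir flips to +; running = +2238.6496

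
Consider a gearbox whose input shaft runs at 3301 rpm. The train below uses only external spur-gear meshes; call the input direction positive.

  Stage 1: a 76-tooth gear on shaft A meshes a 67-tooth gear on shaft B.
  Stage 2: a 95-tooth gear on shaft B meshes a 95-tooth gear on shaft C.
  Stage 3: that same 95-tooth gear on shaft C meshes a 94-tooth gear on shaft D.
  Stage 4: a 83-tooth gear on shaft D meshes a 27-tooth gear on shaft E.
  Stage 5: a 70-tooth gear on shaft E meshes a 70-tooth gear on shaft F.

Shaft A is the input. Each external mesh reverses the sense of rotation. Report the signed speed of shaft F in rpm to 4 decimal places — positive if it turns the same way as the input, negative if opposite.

-11633.0714 rpm (opposite to input, |ω| = 11633.0714 rpm)

Stage 1 [76T→67T]: ω = 3301.0000×76/67 = 3744.4179 rpm, dir flips to −; running = −3744.4179
Stage 2 [95T→95T]: ω = 3744.4179×95/95 = 3744.4179 rpm, dir flips to +; running = +3744.4179
Stage 3 [95T→94T]: ω = 3744.4179×95/94 = 3784.2521 rpm, dir flips to −; running = −3784.2521
Stage 4 [83T→27T]: ω = 3784.2521×83/27 = 11633.0714 rpm, dir flips to +; running = +11633.0714
Stage 5 [70T→70T]: ω = 11633.0714×70/70 = 11633.0714 rpm, dir flips to −; running = −11633.0714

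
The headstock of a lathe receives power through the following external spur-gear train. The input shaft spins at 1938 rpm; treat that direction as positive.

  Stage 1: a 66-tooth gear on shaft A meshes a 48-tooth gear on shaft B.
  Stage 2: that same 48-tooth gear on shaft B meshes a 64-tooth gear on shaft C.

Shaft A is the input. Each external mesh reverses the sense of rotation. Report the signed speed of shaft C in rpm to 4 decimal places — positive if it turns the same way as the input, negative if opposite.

Stage 1 [66T→48T]: ω = 1938.0000×66/48 = 2664.7500 rpm, dir flips to −; running = −2664.7500
Stage 2 [48T→64T]: ω = 2664.7500×48/64 = 1998.5625 rpm, dir flips to +; running = +1998.5625

+1998.5625 rpm (same as input, |ω| = 1998.5625 rpm)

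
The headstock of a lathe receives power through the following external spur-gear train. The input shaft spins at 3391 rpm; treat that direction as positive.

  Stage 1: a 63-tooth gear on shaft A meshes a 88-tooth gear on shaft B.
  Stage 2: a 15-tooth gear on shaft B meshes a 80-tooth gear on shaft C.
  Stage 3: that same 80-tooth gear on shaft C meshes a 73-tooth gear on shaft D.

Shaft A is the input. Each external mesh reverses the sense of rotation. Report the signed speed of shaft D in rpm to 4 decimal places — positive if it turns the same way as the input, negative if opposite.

-498.8317 rpm (opposite to input, |ω| = 498.8317 rpm)

Stage 1 [63T→88T]: ω = 3391.0000×63/88 = 2427.6477 rpm, dir flips to −; running = −2427.6477
Stage 2 [15T→80T]: ω = 2427.6477×15/80 = 455.1839 rpm, dir flips to +; running = +455.1839
Stage 3 [80T→73T]: ω = 455.1839×80/73 = 498.8317 rpm, dir flips to −; running = −498.8317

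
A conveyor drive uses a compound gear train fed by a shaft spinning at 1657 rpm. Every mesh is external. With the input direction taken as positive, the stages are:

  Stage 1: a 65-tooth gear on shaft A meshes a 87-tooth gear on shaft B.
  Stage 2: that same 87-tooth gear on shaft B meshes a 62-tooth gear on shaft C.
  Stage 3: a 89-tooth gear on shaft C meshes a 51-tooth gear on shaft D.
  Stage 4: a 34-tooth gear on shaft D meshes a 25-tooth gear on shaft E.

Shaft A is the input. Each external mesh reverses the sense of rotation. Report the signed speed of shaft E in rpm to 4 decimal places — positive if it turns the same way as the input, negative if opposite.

Stage 1 [65T→87T]: ω = 1657.0000×65/87 = 1237.9885 rpm, dir flips to −; running = −1237.9885
Stage 2 [87T→62T]: ω = 1237.9885×87/62 = 1737.1774 rpm, dir flips to +; running = +1737.1774
Stage 3 [89T→51T]: ω = 1737.1774×89/51 = 3031.5449 rpm, dir flips to −; running = −3031.5449
Stage 4 [34T→25T]: ω = 3031.5449×34/25 = 4122.9011 rpm, dir flips to +; running = +4122.9011

+4122.9011 rpm (same as input, |ω| = 4122.9011 rpm)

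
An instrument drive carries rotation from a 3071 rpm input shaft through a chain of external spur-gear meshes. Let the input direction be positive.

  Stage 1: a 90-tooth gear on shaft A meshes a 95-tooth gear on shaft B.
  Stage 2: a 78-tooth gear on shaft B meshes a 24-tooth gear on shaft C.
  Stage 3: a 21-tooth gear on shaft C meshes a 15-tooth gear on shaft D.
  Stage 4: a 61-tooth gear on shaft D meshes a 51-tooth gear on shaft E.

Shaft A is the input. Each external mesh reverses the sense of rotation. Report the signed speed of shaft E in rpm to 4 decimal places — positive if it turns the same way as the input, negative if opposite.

Stage 1 [90T→95T]: ω = 3071.0000×90/95 = 2909.3684 rpm, dir flips to −; running = −2909.3684
Stage 2 [78T→24T]: ω = 2909.3684×78/24 = 9455.4474 rpm, dir flips to +; running = +9455.4474
Stage 3 [21T→15T]: ω = 9455.4474×21/15 = 13237.6263 rpm, dir flips to −; running = −13237.6263
Stage 4 [61T→51T]: ω = 13237.6263×61/51 = 15833.2393 rpm, dir flips to +; running = +15833.2393

+15833.2393 rpm (same as input, |ω| = 15833.2393 rpm)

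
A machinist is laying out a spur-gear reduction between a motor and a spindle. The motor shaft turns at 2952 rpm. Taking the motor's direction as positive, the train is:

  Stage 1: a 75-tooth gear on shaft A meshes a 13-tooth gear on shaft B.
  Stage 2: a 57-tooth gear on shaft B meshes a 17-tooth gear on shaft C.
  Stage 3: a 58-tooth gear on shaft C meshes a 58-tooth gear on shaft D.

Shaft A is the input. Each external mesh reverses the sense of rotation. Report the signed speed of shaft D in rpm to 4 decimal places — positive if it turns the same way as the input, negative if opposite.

Stage 1 [75T→13T]: ω = 2952.0000×75/13 = 17030.7692 rpm, dir flips to −; running = −17030.7692
Stage 2 [57T→17T]: ω = 17030.7692×57/17 = 57103.1674 rpm, dir flips to +; running = +57103.1674
Stage 3 [58T→58T]: ω = 57103.1674×58/58 = 57103.1674 rpm, dir flips to −; running = −57103.1674

-57103.1674 rpm (opposite to input, |ω| = 57103.1674 rpm)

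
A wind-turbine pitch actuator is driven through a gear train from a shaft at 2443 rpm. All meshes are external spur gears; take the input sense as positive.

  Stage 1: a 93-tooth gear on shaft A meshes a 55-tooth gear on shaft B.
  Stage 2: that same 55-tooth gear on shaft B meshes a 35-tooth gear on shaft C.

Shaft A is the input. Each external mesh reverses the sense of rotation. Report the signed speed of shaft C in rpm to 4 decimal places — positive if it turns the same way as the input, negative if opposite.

+6491.4000 rpm (same as input, |ω| = 6491.4000 rpm)

Stage 1 [93T→55T]: ω = 2443.0000×93/55 = 4130.8909 rpm, dir flips to −; running = −4130.8909
Stage 2 [55T→35T]: ω = 4130.8909×55/35 = 6491.4000 rpm, dir flips to +; running = +6491.4000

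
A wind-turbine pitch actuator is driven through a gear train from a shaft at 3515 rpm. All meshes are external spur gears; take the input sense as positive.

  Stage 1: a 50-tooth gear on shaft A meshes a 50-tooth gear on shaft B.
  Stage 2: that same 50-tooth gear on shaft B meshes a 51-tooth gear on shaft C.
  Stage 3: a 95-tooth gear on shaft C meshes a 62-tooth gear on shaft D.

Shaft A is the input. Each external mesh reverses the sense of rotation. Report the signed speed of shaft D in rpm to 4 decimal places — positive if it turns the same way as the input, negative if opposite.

Stage 1 [50T→50T]: ω = 3515.0000×50/50 = 3515.0000 rpm, dir flips to −; running = −3515.0000
Stage 2 [50T→51T]: ω = 3515.0000×50/51 = 3446.0784 rpm, dir flips to +; running = +3446.0784
Stage 3 [95T→62T]: ω = 3446.0784×95/62 = 5280.2815 rpm, dir flips to −; running = −5280.2815

-5280.2815 rpm (opposite to input, |ω| = 5280.2815 rpm)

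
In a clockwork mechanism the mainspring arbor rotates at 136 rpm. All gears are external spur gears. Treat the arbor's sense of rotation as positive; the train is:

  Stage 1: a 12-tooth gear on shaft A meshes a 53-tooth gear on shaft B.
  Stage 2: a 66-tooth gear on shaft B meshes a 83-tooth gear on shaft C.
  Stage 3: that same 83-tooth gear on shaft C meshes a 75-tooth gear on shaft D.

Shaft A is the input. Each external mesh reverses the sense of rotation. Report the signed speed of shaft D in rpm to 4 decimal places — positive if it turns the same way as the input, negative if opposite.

Stage 1 [12T→53T]: ω = 136.0000×12/53 = 30.7925 rpm, dir flips to −; running = −30.7925
Stage 2 [66T→83T]: ω = 30.7925×66/83 = 24.4856 rpm, dir flips to +; running = +24.4856
Stage 3 [83T→75T]: ω = 24.4856×83/75 = 27.0974 rpm, dir flips to −; running = −27.0974

-27.0974 rpm (opposite to input, |ω| = 27.0974 rpm)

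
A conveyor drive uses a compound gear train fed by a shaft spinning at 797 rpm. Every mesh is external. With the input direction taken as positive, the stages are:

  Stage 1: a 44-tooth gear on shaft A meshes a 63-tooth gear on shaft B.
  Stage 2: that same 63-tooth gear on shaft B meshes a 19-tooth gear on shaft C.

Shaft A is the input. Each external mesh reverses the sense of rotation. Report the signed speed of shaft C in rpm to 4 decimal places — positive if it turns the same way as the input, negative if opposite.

+1845.6842 rpm (same as input, |ω| = 1845.6842 rpm)

Stage 1 [44T→63T]: ω = 797.0000×44/63 = 556.6349 rpm, dir flips to −; running = −556.6349
Stage 2 [63T→19T]: ω = 556.6349×63/19 = 1845.6842 rpm, dir flips to +; running = +1845.6842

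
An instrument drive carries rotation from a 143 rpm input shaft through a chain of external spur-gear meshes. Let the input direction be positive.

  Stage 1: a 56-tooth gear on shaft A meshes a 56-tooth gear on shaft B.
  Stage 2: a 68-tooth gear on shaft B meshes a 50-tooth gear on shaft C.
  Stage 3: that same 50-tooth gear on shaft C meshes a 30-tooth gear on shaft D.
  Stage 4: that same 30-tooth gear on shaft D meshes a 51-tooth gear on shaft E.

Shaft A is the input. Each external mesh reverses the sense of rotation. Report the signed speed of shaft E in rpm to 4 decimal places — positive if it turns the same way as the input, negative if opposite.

+190.6667 rpm (same as input, |ω| = 190.6667 rpm)

Stage 1 [56T→56T]: ω = 143.0000×56/56 = 143.0000 rpm, dir flips to −; running = −143.0000
Stage 2 [68T→50T]: ω = 143.0000×68/50 = 194.4800 rpm, dir flips to +; running = +194.4800
Stage 3 [50T→30T]: ω = 194.4800×50/30 = 324.1333 rpm, dir flips to −; running = −324.1333
Stage 4 [30T→51T]: ω = 324.1333×30/51 = 190.6667 rpm, dir flips to +; running = +190.6667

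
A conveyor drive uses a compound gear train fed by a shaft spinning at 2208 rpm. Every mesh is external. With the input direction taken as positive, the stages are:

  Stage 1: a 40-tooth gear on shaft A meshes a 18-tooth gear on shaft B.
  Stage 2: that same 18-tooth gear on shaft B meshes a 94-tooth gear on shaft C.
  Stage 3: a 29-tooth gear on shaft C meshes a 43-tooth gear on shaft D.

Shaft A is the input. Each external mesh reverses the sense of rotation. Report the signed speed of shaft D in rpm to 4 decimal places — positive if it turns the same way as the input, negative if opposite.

Stage 1 [40T→18T]: ω = 2208.0000×40/18 = 4906.6667 rpm, dir flips to −; running = −4906.6667
Stage 2 [18T→94T]: ω = 4906.6667×18/94 = 939.5745 rpm, dir flips to +; running = +939.5745
Stage 3 [29T→43T]: ω = 939.5745×29/43 = 633.6665 rpm, dir flips to −; running = −633.6665

-633.6665 rpm (opposite to input, |ω| = 633.6665 rpm)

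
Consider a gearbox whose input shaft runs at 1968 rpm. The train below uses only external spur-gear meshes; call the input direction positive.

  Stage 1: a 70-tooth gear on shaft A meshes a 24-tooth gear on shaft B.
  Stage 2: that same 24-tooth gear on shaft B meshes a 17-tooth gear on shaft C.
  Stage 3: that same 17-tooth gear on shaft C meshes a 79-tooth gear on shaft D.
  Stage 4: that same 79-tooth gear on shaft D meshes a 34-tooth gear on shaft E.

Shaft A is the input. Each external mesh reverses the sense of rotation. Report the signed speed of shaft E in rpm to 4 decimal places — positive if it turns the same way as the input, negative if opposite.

Stage 1 [70T→24T]: ω = 1968.0000×70/24 = 5740.0000 rpm, dir flips to −; running = −5740.0000
Stage 2 [24T→17T]: ω = 5740.0000×24/17 = 8103.5294 rpm, dir flips to +; running = +8103.5294
Stage 3 [17T→79T]: ω = 8103.5294×17/79 = 1743.7975 rpm, dir flips to −; running = −1743.7975
Stage 4 [79T→34T]: ω = 1743.7975×79/34 = 4051.7647 rpm, dir flips to +; running = +4051.7647

+4051.7647 rpm (same as input, |ω| = 4051.7647 rpm)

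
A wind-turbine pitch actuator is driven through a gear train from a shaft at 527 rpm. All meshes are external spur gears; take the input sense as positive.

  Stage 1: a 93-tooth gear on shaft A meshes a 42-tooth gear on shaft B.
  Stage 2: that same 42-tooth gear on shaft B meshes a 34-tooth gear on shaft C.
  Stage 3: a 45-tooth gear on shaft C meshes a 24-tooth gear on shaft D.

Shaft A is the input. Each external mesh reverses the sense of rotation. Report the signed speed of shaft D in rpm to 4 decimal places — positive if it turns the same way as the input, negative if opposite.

Stage 1 [93T→42T]: ω = 527.0000×93/42 = 1166.9286 rpm, dir flips to −; running = −1166.9286
Stage 2 [42T→34T]: ω = 1166.9286×42/34 = 1441.5000 rpm, dir flips to +; running = +1441.5000
Stage 3 [45T→24T]: ω = 1441.5000×45/24 = 2702.8125 rpm, dir flips to −; running = −2702.8125

-2702.8125 rpm (opposite to input, |ω| = 2702.8125 rpm)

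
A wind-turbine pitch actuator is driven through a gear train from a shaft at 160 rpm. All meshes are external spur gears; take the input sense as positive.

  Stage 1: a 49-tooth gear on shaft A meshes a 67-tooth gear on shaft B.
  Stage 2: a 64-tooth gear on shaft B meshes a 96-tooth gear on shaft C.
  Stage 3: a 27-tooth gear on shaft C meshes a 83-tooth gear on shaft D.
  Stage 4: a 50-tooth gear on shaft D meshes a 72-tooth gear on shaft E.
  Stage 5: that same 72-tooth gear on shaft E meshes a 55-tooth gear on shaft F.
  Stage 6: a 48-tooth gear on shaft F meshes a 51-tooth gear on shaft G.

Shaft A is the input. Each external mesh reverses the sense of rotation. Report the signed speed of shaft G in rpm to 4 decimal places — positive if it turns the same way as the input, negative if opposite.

Stage 1 [49T→67T]: ω = 160.0000×49/67 = 117.0149 rpm, dir flips to −; running = −117.0149
Stage 2 [64T→96T]: ω = 117.0149×64/96 = 78.0100 rpm, dir flips to +; running = +78.0100
Stage 3 [27T→83T]: ω = 78.0100×27/83 = 25.3767 rpm, dir flips to −; running = −25.3767
Stage 4 [50T→72T]: ω = 25.3767×50/72 = 17.6227 rpm, dir flips to +; running = +17.6227
Stage 5 [72T→55T]: ω = 17.6227×72/55 = 23.0698 rpm, dir flips to −; running = −23.0698
Stage 6 [48T→51T]: ω = 23.0698×48/51 = 21.7127 rpm, dir flips to +; running = +21.7127

+21.7127 rpm (same as input, |ω| = 21.7127 rpm)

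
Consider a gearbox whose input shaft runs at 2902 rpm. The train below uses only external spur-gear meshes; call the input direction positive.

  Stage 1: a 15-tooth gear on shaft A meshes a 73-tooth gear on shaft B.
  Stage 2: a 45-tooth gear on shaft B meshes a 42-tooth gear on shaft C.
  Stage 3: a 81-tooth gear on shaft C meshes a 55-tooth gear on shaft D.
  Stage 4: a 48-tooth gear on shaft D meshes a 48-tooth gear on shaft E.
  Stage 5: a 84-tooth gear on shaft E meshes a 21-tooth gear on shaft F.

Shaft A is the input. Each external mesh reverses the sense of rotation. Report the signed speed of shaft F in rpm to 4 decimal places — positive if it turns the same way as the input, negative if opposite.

Stage 1 [15T→73T]: ω = 2902.0000×15/73 = 596.3014 rpm, dir flips to −; running = −596.3014
Stage 2 [45T→42T]: ω = 596.3014×45/42 = 638.8943 rpm, dir flips to +; running = +638.8943
Stage 3 [81T→55T]: ω = 638.8943×81/55 = 940.9171 rpm, dir flips to −; running = −940.9171
Stage 4 [48T→48T]: ω = 940.9171×48/48 = 940.9171 rpm, dir flips to +; running = +940.9171
Stage 5 [84T→21T]: ω = 940.9171×84/21 = 3763.6684 rpm, dir flips to −; running = −3763.6684

-3763.6684 rpm (opposite to input, |ω| = 3763.6684 rpm)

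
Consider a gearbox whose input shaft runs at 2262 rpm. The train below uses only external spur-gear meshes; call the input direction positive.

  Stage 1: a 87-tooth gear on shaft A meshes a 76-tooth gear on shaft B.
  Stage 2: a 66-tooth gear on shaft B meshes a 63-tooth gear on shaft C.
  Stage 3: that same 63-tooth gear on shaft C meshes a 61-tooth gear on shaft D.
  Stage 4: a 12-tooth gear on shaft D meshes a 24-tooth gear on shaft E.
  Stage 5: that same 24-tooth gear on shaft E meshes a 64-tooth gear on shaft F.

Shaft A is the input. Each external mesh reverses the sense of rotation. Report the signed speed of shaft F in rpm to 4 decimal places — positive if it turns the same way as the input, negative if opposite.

-525.3075 rpm (opposite to input, |ω| = 525.3075 rpm)

Stage 1 [87T→76T]: ω = 2262.0000×87/76 = 2589.3947 rpm, dir flips to −; running = −2589.3947
Stage 2 [66T→63T]: ω = 2589.3947×66/63 = 2712.6992 rpm, dir flips to +; running = +2712.6992
Stage 3 [63T→61T]: ω = 2712.6992×63/61 = 2801.6402 rpm, dir flips to −; running = −2801.6402
Stage 4 [12T→24T]: ω = 2801.6402×12/24 = 1400.8201 rpm, dir flips to +; running = +1400.8201
Stage 5 [24T→64T]: ω = 1400.8201×24/64 = 525.3075 rpm, dir flips to −; running = −525.3075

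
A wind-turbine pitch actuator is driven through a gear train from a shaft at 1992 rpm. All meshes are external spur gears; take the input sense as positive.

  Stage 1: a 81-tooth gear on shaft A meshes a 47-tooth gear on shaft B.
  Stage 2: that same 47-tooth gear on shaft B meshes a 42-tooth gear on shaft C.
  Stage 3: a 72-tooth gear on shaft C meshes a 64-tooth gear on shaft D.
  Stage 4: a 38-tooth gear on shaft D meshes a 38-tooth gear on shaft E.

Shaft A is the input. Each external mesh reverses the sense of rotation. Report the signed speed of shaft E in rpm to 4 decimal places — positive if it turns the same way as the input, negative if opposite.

Stage 1 [81T→47T]: ω = 1992.0000×81/47 = 3433.0213 rpm, dir flips to −; running = −3433.0213
Stage 2 [47T→42T]: ω = 3433.0213×47/42 = 3841.7143 rpm, dir flips to +; running = +3841.7143
Stage 3 [72T→64T]: ω = 3841.7143×72/64 = 4321.9286 rpm, dir flips to −; running = −4321.9286
Stage 4 [38T→38T]: ω = 4321.9286×38/38 = 4321.9286 rpm, dir flips to +; running = +4321.9286

+4321.9286 rpm (same as input, |ω| = 4321.9286 rpm)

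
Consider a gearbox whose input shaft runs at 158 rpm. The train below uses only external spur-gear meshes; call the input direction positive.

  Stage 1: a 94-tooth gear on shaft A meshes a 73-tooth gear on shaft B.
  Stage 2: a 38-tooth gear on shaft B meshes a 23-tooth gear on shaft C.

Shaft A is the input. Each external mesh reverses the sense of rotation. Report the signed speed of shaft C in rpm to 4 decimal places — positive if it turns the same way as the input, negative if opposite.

+336.1382 rpm (same as input, |ω| = 336.1382 rpm)

Stage 1 [94T→73T]: ω = 158.0000×94/73 = 203.4521 rpm, dir flips to −; running = −203.4521
Stage 2 [38T→23T]: ω = 203.4521×38/23 = 336.1382 rpm, dir flips to +; running = +336.1382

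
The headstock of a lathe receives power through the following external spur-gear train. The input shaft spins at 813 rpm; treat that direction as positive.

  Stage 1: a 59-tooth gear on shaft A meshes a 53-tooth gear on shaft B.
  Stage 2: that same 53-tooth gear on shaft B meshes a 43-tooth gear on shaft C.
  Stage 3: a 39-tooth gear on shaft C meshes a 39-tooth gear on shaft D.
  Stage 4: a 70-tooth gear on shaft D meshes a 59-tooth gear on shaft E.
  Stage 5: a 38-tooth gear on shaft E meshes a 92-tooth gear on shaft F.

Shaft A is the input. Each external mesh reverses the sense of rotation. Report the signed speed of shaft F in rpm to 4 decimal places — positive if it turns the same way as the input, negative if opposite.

Stage 1 [59T→53T]: ω = 813.0000×59/53 = 905.0377 rpm, dir flips to −; running = −905.0377
Stage 2 [53T→43T]: ω = 905.0377×53/43 = 1115.5116 rpm, dir flips to +; running = +1115.5116
Stage 3 [39T→39T]: ω = 1115.5116×39/39 = 1115.5116 rpm, dir flips to −; running = −1115.5116
Stage 4 [70T→59T]: ω = 1115.5116×70/59 = 1323.4884 rpm, dir flips to +; running = +1323.4884
Stage 5 [38T→92T]: ω = 1323.4884×38/92 = 546.6582 rpm, dir flips to −; running = −546.6582

-546.6582 rpm (opposite to input, |ω| = 546.6582 rpm)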